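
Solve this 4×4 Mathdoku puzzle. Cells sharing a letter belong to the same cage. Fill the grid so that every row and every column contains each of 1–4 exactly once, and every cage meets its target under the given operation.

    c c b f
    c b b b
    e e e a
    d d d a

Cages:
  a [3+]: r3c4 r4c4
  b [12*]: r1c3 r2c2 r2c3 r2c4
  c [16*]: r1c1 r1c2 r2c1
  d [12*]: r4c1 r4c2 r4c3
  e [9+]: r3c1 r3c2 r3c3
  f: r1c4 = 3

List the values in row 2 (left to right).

2 1 3 4

Cage f is a single given cell; hence r1c4 = 3.
The only place for 1 in row 3 is r3c4.
1 is placed in column 4; hence r4c4 = 2.
The 4 cells of cage b must have product 12; hence r1c3 = 1.
The 4 cells of cage b must have product 12, so r2c2 = 1.
The 4 cells of cage b must have product 12, so r2c3 = 3.
Column 4 already has 2; hence r2c4 = 4.
Column 3 now contains 3, so r4c3 = 4.
1 is placed in row 1; hence r1c1 = 4.
Cage c has product 16, leaving r1c2 = 2.
Row 2 now contains 4, which forces r2c1 = 2.
Column 1 now contains 4, leaving r3c1 = 3.
Row 3 already has 3, which forces r3c2 = 4.
Column 3 now contains 4; hence r3c3 = 2.
Cage d needs product 12, so r4c1 = 1.
Row 4 now contains 4, so r4c2 = 3.
The full grid is 4 2 1 3 / 2 1 3 4 / 3 4 2 1 / 1 3 4 2.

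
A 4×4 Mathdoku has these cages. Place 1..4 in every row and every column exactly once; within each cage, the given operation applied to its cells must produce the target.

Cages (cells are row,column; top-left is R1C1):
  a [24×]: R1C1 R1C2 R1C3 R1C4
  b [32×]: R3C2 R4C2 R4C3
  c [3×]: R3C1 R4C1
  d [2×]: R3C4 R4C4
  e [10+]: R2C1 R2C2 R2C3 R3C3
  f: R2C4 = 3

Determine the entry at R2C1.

4

Cage f is given, which forces R2C4 = 3.
Cage b needs product 32, which forces R3C2 = 4.
Cage b has product 32, leaving R4C2 = 2.
Cage b needs product 32, so R4C3 = 4.
Row 4 already has 2, so R4C4 = 1.
Cage e needs sum 10, which forces R2C1 = 4.
Column 2 now contains 2, so R2C2 = 1.
Cage e has sum 10, so R2C3 = 2.
Cage c's pair has product 3, so R3C1 = 1.
Cage e has sum 10; hence R3C3 = 3.
Column 4 already has 1; hence R3C4 = 2.
Row 4 already has 1; hence R4C1 = 3.
Column 1 already has 3; hence R1C1 = 2.
1 is placed in column 2, so R1C2 = 3.
Column 3 now contains 3; hence R1C3 = 1.
2 is placed in column 4, leaving R1C4 = 4.
Filled in: 2 3 1 4 / 4 1 2 3 / 1 4 3 2 / 3 2 4 1.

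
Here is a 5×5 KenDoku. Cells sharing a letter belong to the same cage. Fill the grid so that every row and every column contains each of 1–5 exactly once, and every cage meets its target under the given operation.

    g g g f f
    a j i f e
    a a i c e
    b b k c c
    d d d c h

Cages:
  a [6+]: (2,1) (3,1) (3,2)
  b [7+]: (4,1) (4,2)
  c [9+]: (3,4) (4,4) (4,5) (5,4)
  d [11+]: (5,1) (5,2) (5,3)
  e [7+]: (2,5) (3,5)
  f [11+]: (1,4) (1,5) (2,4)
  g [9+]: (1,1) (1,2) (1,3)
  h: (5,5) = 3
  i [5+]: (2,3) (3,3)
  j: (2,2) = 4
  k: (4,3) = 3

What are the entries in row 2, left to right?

Cage j is a single given cell, leaving (2,2) = 4.
Cage k is a single given cell, leaving (4,3) = 3.
Cage h is given; hence (5,5) = 3.
Cage i needs two cells with sum 5; hence (2,3) = 1.
The two cells of cage i must have sum 5, so (3,3) = 4.
Cage d has sum 11, which forces (5,1) = 4.
Cage g needs sum 9; hence (1,3) = 5.
5 is placed in column 3, which forces (5,3) = 2.
Cage f needs sum 11, so (2,4) = 5.
Row 2 already has 5, leaving (2,5) = 2.
2 is placed in column 5, so (3,5) = 5.
2 is placed in column 5, which forces (4,5) = 1.
Row 5 now contains 2, so (5,2) = 5.
5 is placed in column 4, which forces (5,4) = 1.
Cage f has sum 11, so (1,4) = 2.
2 is placed in column 5, so (1,5) = 4.
Row 2 now contains 2, so (2,1) = 3.
Cage c needs sum 9, which forces (3,4) = 3.
Cage b needs two cells with sum 7, so (4,1) = 5.
5 is placed in column 2, leaving (4,2) = 2.
Cage c has sum 9, which forces (4,4) = 4.
Column 1 now contains 3, leaving (1,1) = 1.
Cage g needs sum 9, leaving (1,2) = 3.
Cage a needs sum 6, which forces (3,1) = 2.
2 is placed in column 2, which forces (3,2) = 1.
Filled in: 1 3 5 2 4 / 3 4 1 5 2 / 2 1 4 3 5 / 5 2 3 4 1 / 4 5 2 1 3.

3 4 1 5 2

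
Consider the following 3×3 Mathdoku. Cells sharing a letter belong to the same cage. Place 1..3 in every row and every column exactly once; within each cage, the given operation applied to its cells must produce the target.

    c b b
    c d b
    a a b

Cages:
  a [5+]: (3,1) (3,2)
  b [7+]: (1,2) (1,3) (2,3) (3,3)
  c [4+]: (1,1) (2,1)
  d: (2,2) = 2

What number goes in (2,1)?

1

The 4 cells of cage b must have sum 7; hence (1,2) = 1.
Cage d is a single given cell, so (2,2) = 2.
Column 2 now contains 2, which forces (3,2) = 3.
Row 1 now contains 1, which forces (1,1) = 3.
Row 1 now contains 3, so (1,3) = 2.
Cage c's pair has sum 4, so (2,1) = 1.
Row 2 now contains 1, leaving (2,3) = 3.
3 is placed in row 3, which forces (3,1) = 2.
Column 3 already has 2; hence (3,3) = 1.
Completed grid: 3 1 2 / 1 2 3 / 2 3 1.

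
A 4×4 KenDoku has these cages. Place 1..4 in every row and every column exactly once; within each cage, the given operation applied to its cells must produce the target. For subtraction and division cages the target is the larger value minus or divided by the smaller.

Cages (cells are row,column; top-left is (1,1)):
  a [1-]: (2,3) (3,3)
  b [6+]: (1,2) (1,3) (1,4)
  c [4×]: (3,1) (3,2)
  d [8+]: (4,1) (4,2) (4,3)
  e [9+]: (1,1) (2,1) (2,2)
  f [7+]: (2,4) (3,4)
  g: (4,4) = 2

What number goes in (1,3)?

3

Cage g is given, leaving (4,4) = 2.
In row 1, 4 can only go at (1,1), so (1,1) = 4.
Column 1 now contains 4, so (3,1) = 1.
Cage c needs two cells with product 4, which forces (3,2) = 4.
Row 3 already has 4, so (3,4) = 3.
Column 1 now contains 1, leaving (4,1) = 3.
Row 4 now contains 3, leaving (4,2) = 1.
Row 4 now contains 1, leaving (4,3) = 4.
3 is placed in column 4; hence (1,4) = 1.
Column 1 already has 3, so (2,1) = 2.
Cage e needs sum 9, leaving (2,2) = 3.
Row 2 now contains 3, which forces (2,3) = 1.
3 is placed in column 4; hence (2,4) = 4.
3 is placed in row 3, which forces (3,3) = 2.
Column 2 now contains 3, which forces (1,2) = 2.
2 is placed in column 3; hence (1,3) = 3.
Filled in: 4 2 3 1 / 2 3 1 4 / 1 4 2 3 / 3 1 4 2.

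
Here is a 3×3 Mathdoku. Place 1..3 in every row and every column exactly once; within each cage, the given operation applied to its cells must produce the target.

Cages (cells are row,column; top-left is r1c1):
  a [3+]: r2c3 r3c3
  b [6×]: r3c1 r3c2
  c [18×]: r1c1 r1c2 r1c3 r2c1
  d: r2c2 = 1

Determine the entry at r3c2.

3

Cage c has product 18, leaving r2c1 = 3.
Cage d is a single given cell; hence r2c2 = 1.
1 is placed in row 2; hence r2c3 = 2.
Column 1 now contains 3; hence r3c1 = 2.
Row 3 already has 2, leaving r3c2 = 3.
Column 3 now contains 2; hence r3c3 = 1.
2 is placed in column 1, which forces r1c1 = 1.
Column 2 already has 3, leaving r1c2 = 2.
1 is placed in column 3; hence r1c3 = 3.
Completed grid: 1 2 3 / 3 1 2 / 2 3 1.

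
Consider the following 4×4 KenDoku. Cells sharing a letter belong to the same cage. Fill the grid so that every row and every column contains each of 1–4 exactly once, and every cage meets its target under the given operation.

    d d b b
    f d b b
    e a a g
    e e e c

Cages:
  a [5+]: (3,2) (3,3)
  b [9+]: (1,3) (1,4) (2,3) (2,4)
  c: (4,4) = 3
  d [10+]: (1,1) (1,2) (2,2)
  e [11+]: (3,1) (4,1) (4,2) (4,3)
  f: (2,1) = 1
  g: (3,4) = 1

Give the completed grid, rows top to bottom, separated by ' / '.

3 4 1 2 / 1 3 2 4 / 4 2 3 1 / 2 1 4 3

F is a freebie, so (2,1) = 1.
Cage g is given, leaving (3,4) = 1.
C is a freebie, so (4,4) = 3.
The 4 cells of cage b must have sum 9, which forces (1,3) = 1.
Cage b needs sum 9, leaving (1,4) = 2.
Cage b has sum 9, leaving (2,3) = 2.
Cage b has sum 9, which forces (2,4) = 4.
The 4 cells of cage e must have sum 11, leaving (3,1) = 4.
Column 3 already has 2, so (3,3) = 3.
Cage e has sum 11, so (4,1) = 2.
1 is placed in column 3, which forces (4,3) = 4.
Column 1 now contains 4, so (1,1) = 3.
2 is placed in row 1, so (1,2) = 4.
4 is placed in row 2; hence (2,2) = 3.
Row 3 now contains 3, which forces (3,2) = 2.
4 is placed in row 4, leaving (4,2) = 1.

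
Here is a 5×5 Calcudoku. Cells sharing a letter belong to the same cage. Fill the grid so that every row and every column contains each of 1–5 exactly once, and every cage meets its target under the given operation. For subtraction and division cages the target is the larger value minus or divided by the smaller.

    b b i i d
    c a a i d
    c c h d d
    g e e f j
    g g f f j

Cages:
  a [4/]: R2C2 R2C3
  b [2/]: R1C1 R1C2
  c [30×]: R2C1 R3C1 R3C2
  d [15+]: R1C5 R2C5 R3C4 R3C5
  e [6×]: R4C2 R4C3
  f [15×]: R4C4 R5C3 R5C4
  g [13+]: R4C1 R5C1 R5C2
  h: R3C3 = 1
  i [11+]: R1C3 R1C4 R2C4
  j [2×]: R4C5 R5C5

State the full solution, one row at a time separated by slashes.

Cage h is a single given cell, which forces R3C3 = 1.
Cage a needs two cells with quotient 4, leaving R2C2 = 1.
Column 3 already has 1; hence R2C3 = 4.
In row 4, 4 can only go at R4C1, so R4C1 = 4.
Cage g has sum 13, which forces R5C1 = 5.
The 3 cells of cage g must have sum 13; hence R5C2 = 4.
Row 5 already has 5, which forces R5C3 = 3.
3 is placed in row 5, leaving R5C4 = 1.
1 is placed in row 5, leaving R5C5 = 2.
Cage b's pair has quotient 2, leaving R1C1 = 1.
4 is placed in column 2, leaving R1C2 = 2.
Row 1 now contains 2; hence R1C3 = 5.
Cage i needs sum 11; hence R1C4 = 4.
4 is placed in row 1; hence R1C5 = 3.
3 is placed in column 5, leaving R2C5 = 5.
Cage c needs product 30; hence R3C2 = 5.
5 is placed in row 3, which forces R3C4 = 3.
5 is placed in column 5, leaving R3C5 = 4.
The two cells of cage e must have product 6, which forces R4C2 = 3.
3 is placed in column 3, leaving R4C3 = 2.
The 3 cells of cage f must have product 15, leaving R4C4 = 5.
Column 5 now contains 2, leaving R4C5 = 1.
Cage c needs product 30; hence R2C1 = 3.
Row 2 already has 5; hence R2C4 = 2.
Row 3 now contains 3, leaving R3C1 = 2.

1 2 5 4 3 / 3 1 4 2 5 / 2 5 1 3 4 / 4 3 2 5 1 / 5 4 3 1 2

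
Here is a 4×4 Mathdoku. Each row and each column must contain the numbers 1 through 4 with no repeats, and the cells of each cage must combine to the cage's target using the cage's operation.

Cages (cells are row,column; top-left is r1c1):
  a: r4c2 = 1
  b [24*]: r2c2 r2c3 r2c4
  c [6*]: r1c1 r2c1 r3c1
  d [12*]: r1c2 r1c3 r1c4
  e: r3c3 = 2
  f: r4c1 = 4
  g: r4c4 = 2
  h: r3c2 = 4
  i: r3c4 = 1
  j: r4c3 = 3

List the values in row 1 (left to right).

Cage h is given, which forces r3c2 = 4.
E is a freebie, which forces r3c3 = 2.
Cage i is given, which forces r3c4 = 1.
F is a freebie, so r4c1 = 4.
Cage a is a single given cell; hence r4c2 = 1.
Cage j is given, which forces r4c3 = 3.
Cage g is given; hence r4c4 = 2.
Column 2 now contains 1, leaving r1c2 = 3.
Cage d needs product 12, leaving r1c3 = 1.
Cage d needs product 12; hence r1c4 = 4.
The 3 cells of cage b must have product 24, which forces r2c2 = 2.
3 is placed in column 3, so r2c3 = 4.
Cage b has product 24, which forces r2c4 = 3.
Row 3 already has 1, so r3c1 = 3.
Row 1 already has 1, so r1c1 = 2.
Row 2 now contains 2, so r2c1 = 1.
The full grid is 2 3 1 4 / 1 2 4 3 / 3 4 2 1 / 4 1 3 2.

2 3 1 4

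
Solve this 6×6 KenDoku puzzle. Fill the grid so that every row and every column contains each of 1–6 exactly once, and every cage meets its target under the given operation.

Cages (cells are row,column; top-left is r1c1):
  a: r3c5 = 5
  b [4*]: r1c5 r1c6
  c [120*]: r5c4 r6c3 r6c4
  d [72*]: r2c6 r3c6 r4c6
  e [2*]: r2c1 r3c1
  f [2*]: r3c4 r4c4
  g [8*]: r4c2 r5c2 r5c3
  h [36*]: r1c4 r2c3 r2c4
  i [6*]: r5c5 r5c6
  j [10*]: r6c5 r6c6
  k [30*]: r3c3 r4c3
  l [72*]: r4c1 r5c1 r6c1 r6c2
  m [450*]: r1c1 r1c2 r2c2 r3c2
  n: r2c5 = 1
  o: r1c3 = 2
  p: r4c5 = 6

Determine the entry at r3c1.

1

Cage m has product 450, leaving r1c1 = 5.
Cage o is a single given cell, so r1c3 = 2.
Cage n is given, so r2c5 = 1.
Cage a is given, which forces r3c5 = 5.
P is a freebie, so r4c5 = 6.
5 is placed in column 5, so r6c5 = 2.
2 is placed in row 6, leaving r6c6 = 5.
1 is placed in column 5, so r1c5 = 4.
The two cells of cage b must have product 4, leaving r1c6 = 1.
Row 2 now contains 1, leaving r2c1 = 2.
The 4 cells of cage m must have product 450, which forces r2c2 = 5.
Row 2 already has 2; hence r2c4 = 4.
The two cells of cage e must have product 2; hence r3c1 = 1.
5 is placed in row 3, which forces r3c3 = 6.
Row 3 now contains 1, which forces r3c4 = 2.
Row 4 already has 6, so r4c3 = 5.
Column 4 now contains 2, so r4c4 = 1.
Cage c has product 120, leaving r5c4 = 5.
Column 5 already has 2, which forces r5c5 = 3.
Cage i's pair has product 6, which forces r5c6 = 2.
Column 3 now contains 6, so r6c3 = 4.
4 is placed in column 4; hence r6c4 = 6.
The 4 cells of cage m must have product 450; hence r1c2 = 6.
6 is placed in column 4, leaving r1c4 = 3.
Column 3 now contains 6; hence r2c3 = 3.
Cage d needs product 72, so r2c6 = 6.
6 is placed in row 3, leaving r3c2 = 3.
Row 3 already has 3, so r3c6 = 4.
The 4 cells of cage l must have product 72; hence r4c1 = 4.
Cage g has product 8, so r4c2 = 2.
Column 6 now contains 4, so r4c6 = 3.
Cage l has product 72, so r5c1 = 6.
Cage g has product 8, which forces r5c2 = 4.
Column 3 now contains 4, which forces r5c3 = 1.
Row 6 already has 6, so r6c1 = 3.
Cage l needs product 72; hence r6c2 = 1.
Completed grid: 5 6 2 3 4 1 / 2 5 3 4 1 6 / 1 3 6 2 5 4 / 4 2 5 1 6 3 / 6 4 1 5 3 2 / 3 1 4 6 2 5.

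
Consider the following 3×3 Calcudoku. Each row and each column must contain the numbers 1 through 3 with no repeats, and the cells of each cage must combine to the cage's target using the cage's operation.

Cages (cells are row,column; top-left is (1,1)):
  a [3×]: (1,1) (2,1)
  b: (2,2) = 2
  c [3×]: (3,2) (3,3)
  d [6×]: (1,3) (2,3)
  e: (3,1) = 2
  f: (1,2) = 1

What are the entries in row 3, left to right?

2 3 1

Cage f is given; hence (1,2) = 1.
Cage b is a single given cell, which forces (2,2) = 2.
2 is placed in row 2, which forces (2,3) = 3.
E is a freebie; hence (3,1) = 2.
Column 2 already has 1, leaving (3,2) = 3.
3 is placed in column 3, which forces (3,3) = 1.
Row 1 already has 1, which forces (1,1) = 3.
3 is placed in column 3; hence (1,3) = 2.
3 is placed in row 2; hence (2,1) = 1.
Completed grid: 3 1 2 / 1 2 3 / 2 3 1.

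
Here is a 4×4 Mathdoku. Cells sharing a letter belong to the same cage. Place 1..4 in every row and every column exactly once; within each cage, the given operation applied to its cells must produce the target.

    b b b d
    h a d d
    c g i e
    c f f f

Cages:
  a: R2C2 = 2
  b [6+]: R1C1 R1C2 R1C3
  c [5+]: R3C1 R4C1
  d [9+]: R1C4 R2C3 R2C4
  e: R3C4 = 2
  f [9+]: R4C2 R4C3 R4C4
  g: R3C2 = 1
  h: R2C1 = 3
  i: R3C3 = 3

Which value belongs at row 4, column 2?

4

Cage h is given; hence R2C1 = 3.
A is a freebie; hence R2C2 = 2.
2 is placed in row 2, leaving R2C3 = 4.
Row 2 already has 4, which forces R2C4 = 1.
Cage g is a single given cell, leaving R3C2 = 1.
I is a freebie; hence R3C3 = 3.
Cage e is given, leaving R3C4 = 2.
3 is placed in column 3, leaving R4C3 = 2.
Cage b has sum 6, which forces R1C1 = 2.
Column 2 now contains 1, which forces R1C2 = 3.
2 is placed in column 3, which forces R1C3 = 1.
The 3 cells of cage d must have sum 9; hence R1C4 = 4.
Row 3 already has 2, which forces R3C1 = 4.
Cage c's pair has sum 5, so R4C1 = 1.
3 is placed in column 2; hence R4C2 = 4.
4 is placed in column 4, so R4C4 = 3.
Completed grid: 2 3 1 4 / 3 2 4 1 / 4 1 3 2 / 1 4 2 3.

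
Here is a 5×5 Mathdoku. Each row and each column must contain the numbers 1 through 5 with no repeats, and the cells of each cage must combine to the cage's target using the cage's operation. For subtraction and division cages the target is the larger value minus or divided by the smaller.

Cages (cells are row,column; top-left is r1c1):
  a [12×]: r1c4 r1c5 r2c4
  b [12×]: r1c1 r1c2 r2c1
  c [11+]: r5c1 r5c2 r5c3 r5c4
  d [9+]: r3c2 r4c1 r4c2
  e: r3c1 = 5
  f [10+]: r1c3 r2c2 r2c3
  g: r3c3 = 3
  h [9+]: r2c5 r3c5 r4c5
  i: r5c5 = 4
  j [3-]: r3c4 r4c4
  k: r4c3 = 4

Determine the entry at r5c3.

Cage e is a single given cell, which forces r3c1 = 5.
Cage g is given; hence r3c3 = 3.
Cage k is given, leaving r4c3 = 4.
Cage i is a single given cell, which forces r5c5 = 4.
Cage h needs sum 9; hence r3c5 = 1.
Row 1 needs a 5, and only r1c3 is open for it.
The only place for 5 in row 2 is r2c5.
5 is placed in column 5; hence r4c5 = 3.
Cage a has product 12, leaving r1c4 = 3.
Column 5 now contains 3, leaving r1c5 = 2.
Cage a needs product 12, leaving r2c4 = 2.
Cage d needs sum 9, so r3c2 = 2.
Column 4 now contains 2, so r3c4 = 4.
Row 4 already has 3, which forces r4c1 = 2.
Cage d needs sum 9, so r4c2 = 5.
Row 4 now contains 5, leaving r4c4 = 1.
Column 4 already has 1, which forces r5c4 = 5.
The 3 cells of cage b must have product 12; hence r2c1 = 3.
The 3 cells of cage f must have sum 10, which forces r2c2 = 4.
Row 2 now contains 2, leaving r2c3 = 1.
3 is placed in column 1; hence r5c1 = 1.
Row 5 already has 1, leaving r5c2 = 3.
The 4 cells of cage c must have sum 11; hence r5c3 = 2.
1 is placed in column 1; hence r1c1 = 4.
Column 2 now contains 4, so r1c2 = 1.
The full grid is 4 1 5 3 2 / 3 4 1 2 5 / 5 2 3 4 1 / 2 5 4 1 3 / 1 3 2 5 4.

2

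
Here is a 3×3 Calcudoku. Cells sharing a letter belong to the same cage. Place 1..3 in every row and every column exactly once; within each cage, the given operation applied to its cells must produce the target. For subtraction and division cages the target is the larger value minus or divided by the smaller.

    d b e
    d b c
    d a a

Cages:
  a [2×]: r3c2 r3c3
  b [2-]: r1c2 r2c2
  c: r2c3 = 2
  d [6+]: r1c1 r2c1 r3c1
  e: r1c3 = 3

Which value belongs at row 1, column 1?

2

E is a freebie; hence r1c3 = 3.
Cage c is a single given cell; hence r2c3 = 2.
Column 3 now contains 2; hence r3c3 = 1.
Row 1 now contains 3, so r1c2 = 1.
Cage b needs two cells with difference 2, leaving r2c2 = 3.
Row 3 now contains 1, leaving r3c2 = 2.
Row 1 now contains 1, leaving r1c1 = 2.
3 is placed in row 2, which forces r2c1 = 1.
2 is placed in row 3, so r3c1 = 3.
Filled in: 2 1 3 / 1 3 2 / 3 2 1.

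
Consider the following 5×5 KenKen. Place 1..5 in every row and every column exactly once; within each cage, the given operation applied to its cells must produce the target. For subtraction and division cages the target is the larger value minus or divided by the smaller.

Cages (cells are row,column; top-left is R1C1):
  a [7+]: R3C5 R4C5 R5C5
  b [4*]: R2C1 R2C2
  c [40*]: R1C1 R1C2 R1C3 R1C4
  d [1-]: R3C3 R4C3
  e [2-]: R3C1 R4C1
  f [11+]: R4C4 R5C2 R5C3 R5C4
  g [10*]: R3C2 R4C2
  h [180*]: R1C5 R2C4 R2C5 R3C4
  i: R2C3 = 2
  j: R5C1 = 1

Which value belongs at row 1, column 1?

2

Cage i is a single given cell, leaving R2C3 = 2.
J is a freebie, which forces R5C1 = 1.
1 is placed in column 1, leaving R2C1 = 4.
Cage b needs two cells with product 4, which forces R2C2 = 1.
The only place for 3 in row 1 is R1C5.
Cage h needs product 180, so R2C4 = 3.
3 is placed in column 5, which forces R2C5 = 5.
Cage h needs product 180, so R3C4 = 4.
Cage d's pair has difference 1, which forces R4C3 = 4.
Cage f has sum 11; hence R4C4 = 1.
Row 4 now contains 1, so R4C5 = 2.
Column 5 now contains 2, leaving R5C5 = 4.
Cage c has product 40; hence R1C2 = 4.
Cage c needs product 40, so R1C3 = 1.
Cage g needs two cells with product 10, which forces R3C2 = 2.
Column 5 now contains 2, leaving R3C5 = 1.
2 is placed in row 4, which forces R4C2 = 5.
5 is placed in column 2, leaving R5C2 = 3.
Row 5 now contains 3; hence R5C3 = 5.
Row 5 already has 5; hence R5C4 = 2.
Cage c needs product 40; hence R1C1 = 2.
Column 4 already has 2, which forces R1C4 = 5.
Cage e needs two cells with difference 2; hence R3C1 = 5.
Column 3 already has 5, so R3C3 = 3.
Row 4 already has 5; hence R4C1 = 3.
Completed grid: 2 4 1 5 3 / 4 1 2 3 5 / 5 2 3 4 1 / 3 5 4 1 2 / 1 3 5 2 4.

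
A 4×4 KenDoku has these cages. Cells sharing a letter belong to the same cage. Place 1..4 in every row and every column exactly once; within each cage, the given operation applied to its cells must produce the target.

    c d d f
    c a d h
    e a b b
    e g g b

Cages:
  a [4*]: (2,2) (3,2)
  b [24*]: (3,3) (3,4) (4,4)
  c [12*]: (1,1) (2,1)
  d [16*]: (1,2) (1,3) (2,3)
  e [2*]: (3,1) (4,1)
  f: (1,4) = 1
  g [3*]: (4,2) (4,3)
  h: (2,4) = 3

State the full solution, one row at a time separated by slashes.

3 2 4 1 / 4 1 2 3 / 1 4 3 2 / 2 3 1 4

F is a freebie, so (1,4) = 1.
H is a freebie, so (2,4) = 3.
The two cells of cage c must have product 12, leaving (1,1) = 3.
Cage d needs product 16, which forces (1,2) = 2.
Row 1 now contains 1, leaving (1,3) = 4.
3 is placed in row 2; hence (2,1) = 4.
Row 2 now contains 4, which forces (2,2) = 1.
Cage d has product 16, which forces (2,3) = 2.
Column 2 already has 1, leaving (3,2) = 4.
Cage b needs product 24, leaving (3,3) = 3.
4 is placed in row 3; hence (3,4) = 2.
Column 2 already has 1, leaving (4,2) = 3.
Column 3 already has 3, leaving (4,3) = 1.
2 is placed in column 4; hence (4,4) = 4.
Row 3 already has 2, which forces (3,1) = 1.
Row 4 already has 1, so (4,1) = 2.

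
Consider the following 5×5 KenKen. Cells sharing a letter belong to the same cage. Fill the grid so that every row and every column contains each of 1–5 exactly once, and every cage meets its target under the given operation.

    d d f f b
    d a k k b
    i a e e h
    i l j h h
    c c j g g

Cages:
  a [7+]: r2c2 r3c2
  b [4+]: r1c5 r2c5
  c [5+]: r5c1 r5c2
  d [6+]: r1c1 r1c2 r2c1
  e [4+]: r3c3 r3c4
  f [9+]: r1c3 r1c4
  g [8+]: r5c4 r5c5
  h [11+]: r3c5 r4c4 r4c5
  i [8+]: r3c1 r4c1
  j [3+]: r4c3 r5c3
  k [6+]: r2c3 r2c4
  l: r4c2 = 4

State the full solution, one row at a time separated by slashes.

2 3 5 4 1 / 1 5 4 2 3 / 5 2 3 1 4 / 3 4 1 5 2 / 4 1 2 3 5

L is a freebie, which forces r4c2 = 4.
The only place for 2 in row 3 is r3c2.
Column 2 now contains 2, leaving r2c2 = 5.
In row 1, 2 can only go at r1c1, so r1c1 = 2.
Column 1 now contains 2, which forces r5c1 = 4.
Cage c needs two cells with sum 5, which forces r5c2 = 1.
Row 5 now contains 1, which forces r5c3 = 2.
Column 2 now contains 1, leaving r1c2 = 3.
Row 1 already has 3, leaving r1c5 = 1.
Cage d needs sum 6, leaving r2c1 = 1.
2 is placed in column 3, so r2c3 = 4.
The two cells of cage k must have sum 6; hence r2c4 = 2.
Column 5 already has 1; hence r2c5 = 3.
2 is placed in column 3; hence r4c3 = 1.
3 is placed in column 5, so r5c5 = 5.
Column 3 already has 4; hence r1c3 = 5.
Cage f needs two cells with sum 9, which forces r1c4 = 4.
1 is placed in column 3, leaving r3c3 = 3.
Cage e needs two cells with sum 4, so r3c4 = 1.
5 is placed in column 5, so r3c5 = 4.
Cage h has sum 11, which forces r4c4 = 5.
5 is placed in column 5, so r4c5 = 2.
Row 5 already has 5, leaving r5c4 = 3.
Row 3 now contains 3, which forces r3c1 = 5.
Row 4 now contains 5, leaving r4c1 = 3.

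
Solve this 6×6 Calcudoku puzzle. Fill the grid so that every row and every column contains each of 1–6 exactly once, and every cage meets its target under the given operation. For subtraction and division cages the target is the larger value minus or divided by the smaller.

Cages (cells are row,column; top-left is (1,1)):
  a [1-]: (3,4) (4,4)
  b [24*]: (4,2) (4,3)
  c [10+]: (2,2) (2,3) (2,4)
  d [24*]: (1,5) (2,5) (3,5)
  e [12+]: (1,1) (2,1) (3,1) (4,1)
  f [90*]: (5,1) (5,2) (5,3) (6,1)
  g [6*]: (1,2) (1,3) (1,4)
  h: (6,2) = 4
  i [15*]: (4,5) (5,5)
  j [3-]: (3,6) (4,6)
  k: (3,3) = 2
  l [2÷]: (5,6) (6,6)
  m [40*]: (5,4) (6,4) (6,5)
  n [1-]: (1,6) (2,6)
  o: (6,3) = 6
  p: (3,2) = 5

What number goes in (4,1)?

Cage p is given, so (3,2) = 5.
Cage k is given, leaving (3,3) = 2.
Cage h is a single given cell; hence (6,2) = 4.
Cage o is a single given cell; hence (6,3) = 6.
Column 2 already has 4; hence (4,2) = 6.
Column 3 already has 6; hence (4,3) = 4.
Cage m needs product 40, so (5,4) = 4.
The only place for 1 in row 5 is (5,2).
The 4 cells of cage f must have product 90, so (5,1) = 6.
Cage f needs product 90, which forces (5,3) = 5.
5 is placed in row 5, leaving (5,5) = 3.
Row 5 already has 6, so (5,6) = 2.
Cage f has product 90, which forces (6,1) = 3.
3 is placed in row 6, leaving (6,6) = 1.
Cage j's pair has difference 3, which forces (3,6) = 6.
Column 5 already has 3; hence (4,5) = 5.
1 is placed in column 6; hence (4,6) = 3.
Column 5 already has 5; hence (6,5) = 2.
Row 4 now contains 5, leaving (4,4) = 2.
Row 6 now contains 2; hence (6,4) = 5.
Cage g has product 6, leaving (1,2) = 2.
Cage c needs sum 10, which forces (2,2) = 3.
Cage c has sum 10, so (2,3) = 1.
Column 4 already has 5, so (2,4) = 6.
Row 2 now contains 6, so (2,5) = 4.
Row 2 already has 4, leaving (2,6) = 5.
The 4 cells of cage e must have sum 12, which forces (3,1) = 4.
4 is placed in column 5, leaving (3,5) = 1.
2 is placed in row 4, which forces (4,1) = 1.
Row 1 already has 2, so (1,1) = 5.
1 is placed in column 3, leaving (1,3) = 3.
Cage g needs product 6, leaving (1,4) = 1.
1 is placed in column 5, so (1,5) = 6.
Column 6 now contains 5, so (1,6) = 4.
Row 2 now contains 5; hence (2,1) = 2.
Row 3 now contains 1, so (3,4) = 3.
Completed grid: 5 2 3 1 6 4 / 2 3 1 6 4 5 / 4 5 2 3 1 6 / 1 6 4 2 5 3 / 6 1 5 4 3 2 / 3 4 6 5 2 1.

1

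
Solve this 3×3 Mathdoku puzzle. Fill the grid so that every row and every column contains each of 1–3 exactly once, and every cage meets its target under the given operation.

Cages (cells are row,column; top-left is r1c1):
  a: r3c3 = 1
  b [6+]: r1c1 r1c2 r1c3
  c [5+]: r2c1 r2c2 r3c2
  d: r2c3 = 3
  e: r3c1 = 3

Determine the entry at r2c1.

D is a freebie, leaving r2c3 = 3.
Cage e is given; hence r3c1 = 3.
A is a freebie, leaving r3c3 = 1.
Cage b has sum 6, leaving r1c1 = 1.
Cage b has sum 6; hence r1c2 = 3.
Column 3 now contains 1, which forces r1c3 = 2.
Cage c has sum 5, so r2c1 = 2.
3 is placed in row 2, so r2c2 = 1.
Row 3 already has 1, leaving r3c2 = 2.
The full grid is 1 3 2 / 2 1 3 / 3 2 1.

2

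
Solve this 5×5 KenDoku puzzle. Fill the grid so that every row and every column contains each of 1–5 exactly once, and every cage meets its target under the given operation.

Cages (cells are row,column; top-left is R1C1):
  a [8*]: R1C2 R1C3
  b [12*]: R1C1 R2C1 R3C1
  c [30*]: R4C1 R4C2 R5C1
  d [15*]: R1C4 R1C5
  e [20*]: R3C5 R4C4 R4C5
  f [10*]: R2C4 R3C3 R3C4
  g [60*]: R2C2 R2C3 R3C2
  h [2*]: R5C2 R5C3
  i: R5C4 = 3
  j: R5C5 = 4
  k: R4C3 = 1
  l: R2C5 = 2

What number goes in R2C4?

Cage l is given, which forces R2C5 = 2.
K is a freebie, so R4C3 = 1.
1 is placed in column 3, so R5C3 = 2.
Cage i is given, so R5C4 = 3.
J is a freebie, leaving R5C5 = 4.
The two cells of cage a must have product 8, so R1C2 = 2.
Column 3 now contains 2, leaving R1C3 = 4.
Column 4 already has 3, so R1C4 = 5.
Cage d needs two cells with product 15; hence R1C5 = 3.
The 3 cells of cage f must have product 10, so R2C4 = 1.
Column 3 now contains 2, which forces R3C3 = 5.
The 3 cells of cage f must have product 10, so R3C4 = 2.
Cage e needs product 20; hence R3C5 = 1.
2 is placed in column 2, so R4C2 = 3.
Cage e needs product 20, which forces R4C4 = 4.
Column 5 now contains 4, leaving R4C5 = 5.
Row 5 now contains 3, which forces R5C1 = 5.
Row 5 now contains 2, so R5C2 = 1.
Row 1 already has 3; hence R1C1 = 1.
Cage g has product 60, which forces R2C2 = 5.
5 is placed in column 3; hence R2C3 = 3.
3 is placed in column 2; hence R3C2 = 4.
Row 4 now contains 3, which forces R4C1 = 2.
3 is placed in row 2; hence R2C1 = 4.
Row 3 already has 4, leaving R3C1 = 3.
Completed grid: 1 2 4 5 3 / 4 5 3 1 2 / 3 4 5 2 1 / 2 3 1 4 5 / 5 1 2 3 4.

1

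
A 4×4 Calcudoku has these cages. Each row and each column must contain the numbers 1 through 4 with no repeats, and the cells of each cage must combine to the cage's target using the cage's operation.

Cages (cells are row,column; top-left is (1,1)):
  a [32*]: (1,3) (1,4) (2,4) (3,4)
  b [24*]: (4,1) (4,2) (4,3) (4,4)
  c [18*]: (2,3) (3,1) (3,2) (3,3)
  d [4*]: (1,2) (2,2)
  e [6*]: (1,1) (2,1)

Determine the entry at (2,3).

3

The 4 cells of cage a must have product 32, which forces (1,3) = 4.
Cage c needs product 18; hence (2,3) = 3.
Cage e's pair has product 6, so (1,1) = 3.
4 is placed in row 1, leaving (1,2) = 1.
Row 1 now contains 1, which forces (1,4) = 2.
Row 2 now contains 3, so (2,1) = 2.
Cage d's pair has product 4; hence (2,2) = 4.
Row 2 now contains 4, leaving (2,4) = 1.
Column 1 already has 2, leaving (3,1) = 1.
1 is placed in row 3, so (3,3) = 2.
1 is placed in column 4, which forces (3,4) = 4.
1 is placed in column 1; hence (4,1) = 4.
Column 3 now contains 2, leaving (4,3) = 1.
Column 4 now contains 4, so (4,4) = 3.
2 is placed in row 3; hence (3,2) = 3.
3 is placed in row 4, leaving (4,2) = 2.
Filled in: 3 1 4 2 / 2 4 3 1 / 1 3 2 4 / 4 2 1 3.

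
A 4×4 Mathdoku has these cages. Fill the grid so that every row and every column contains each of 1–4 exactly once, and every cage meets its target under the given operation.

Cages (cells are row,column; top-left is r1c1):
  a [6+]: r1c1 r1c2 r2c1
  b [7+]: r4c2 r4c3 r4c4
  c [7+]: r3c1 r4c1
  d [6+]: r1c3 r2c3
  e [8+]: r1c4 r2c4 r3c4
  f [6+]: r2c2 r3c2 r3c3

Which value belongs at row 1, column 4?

In row 4, 3 can only go at r4c1, so r4c1 = 3.
3 is placed in column 1, leaving r3c1 = 4.
The 3 cells of cage a must have sum 6; hence r1c2 = 3.
The 3 cells of cage f must have sum 6, which forces r3c3 = 3.
3 is placed in row 3; hence r3c4 = 1.
Column 4 already has 1; hence r1c4 = 4.
Cage f needs sum 6, leaving r2c2 = 1.
Cage e has sum 8; hence r2c4 = 3.
Row 3 already has 1, leaving r3c2 = 2.
Column 2 already has 2, so r4c2 = 4.
Column 4 already has 4, leaving r4c4 = 2.
Cage a needs sum 6, leaving r1c1 = 1.
Row 1 now contains 4; hence r1c3 = 2.
Row 2 now contains 1, which forces r2c1 = 2.
Cage d needs two cells with sum 6, which forces r2c3 = 4.
Row 4 already has 2, leaving r4c3 = 1.
Completed grid: 1 3 2 4 / 2 1 4 3 / 4 2 3 1 / 3 4 1 2.

4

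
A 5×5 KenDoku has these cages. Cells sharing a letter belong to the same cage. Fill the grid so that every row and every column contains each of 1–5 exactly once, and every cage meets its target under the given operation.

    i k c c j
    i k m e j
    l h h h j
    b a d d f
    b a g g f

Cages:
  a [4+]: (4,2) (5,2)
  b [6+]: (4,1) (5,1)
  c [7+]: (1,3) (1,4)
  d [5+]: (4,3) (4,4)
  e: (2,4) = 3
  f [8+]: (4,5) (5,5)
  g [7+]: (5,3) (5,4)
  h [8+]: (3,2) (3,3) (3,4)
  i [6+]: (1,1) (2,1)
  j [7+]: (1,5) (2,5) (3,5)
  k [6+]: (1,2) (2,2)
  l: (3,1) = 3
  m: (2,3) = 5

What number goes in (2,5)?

2

M is a freebie, which forces (2,3) = 5.
Cage e is given, which forces (2,4) = 3.
L is a freebie, leaving (3,1) = 3.
Row 1 needs a 1, and only (1,5) is open for it.
In row 1, 3 can only go at (1,3), so (1,3) = 3.
The two cells of cage c must have sum 7; hence (1,4) = 4.
4 is placed in column 4, leaving (4,4) = 1.
Column 3 already has 3; hence (5,3) = 2.
Cage g needs two cells with sum 7; hence (5,4) = 5.
5 is placed in row 5, leaving (5,5) = 3.
Cage h needs sum 8, so (3,2) = 5.
Column 3 now contains 2; hence (3,3) = 1.
Column 4 already has 5, so (3,4) = 2.
2 is placed in row 3; hence (3,5) = 4.
1 is placed in row 4, so (4,2) = 3.
1 is placed in row 4, leaving (4,3) = 4.
Column 5 already has 3, so (4,5) = 5.
3 is placed in row 5, so (5,2) = 1.
5 is placed in column 2, so (1,2) = 2.
Column 2 already has 1, so (2,2) = 4.
Column 5 already has 4; hence (2,5) = 2.
Row 4 already has 5, leaving (4,1) = 2.
1 is placed in row 5, leaving (5,1) = 4.
Row 1 now contains 2, which forces (1,1) = 5.
Row 2 already has 4, leaving (2,1) = 1.
Filled in: 5 2 3 4 1 / 1 4 5 3 2 / 3 5 1 2 4 / 2 3 4 1 5 / 4 1 2 5 3.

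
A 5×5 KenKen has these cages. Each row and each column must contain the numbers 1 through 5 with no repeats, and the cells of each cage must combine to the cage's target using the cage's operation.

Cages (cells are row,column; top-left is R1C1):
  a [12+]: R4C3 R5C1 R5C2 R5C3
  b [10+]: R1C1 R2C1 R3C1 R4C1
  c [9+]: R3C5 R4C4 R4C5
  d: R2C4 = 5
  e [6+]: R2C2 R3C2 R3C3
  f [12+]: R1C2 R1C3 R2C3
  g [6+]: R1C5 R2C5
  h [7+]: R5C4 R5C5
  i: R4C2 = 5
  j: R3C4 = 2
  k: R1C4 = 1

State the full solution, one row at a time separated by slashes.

3 4 5 1 2 / 1 2 3 5 4 / 4 3 1 2 5 / 2 5 4 3 1 / 5 1 2 4 3

Cage k is given, leaving R1C4 = 1.
Cage d is a single given cell, leaving R2C4 = 5.
Cage j is a single given cell, so R3C4 = 2.
I is a freebie, so R4C2 = 5.
Cage f has sum 12, leaving R1C3 = 5.
In row 3, 5 can only go at R3C5, so R3C5 = 5.
Cage c needs sum 9, which forces R4C4 = 3.
Cage c has sum 9, leaving R4C5 = 1.
3 is placed in column 4, leaving R5C4 = 4.
Row 5 already has 4, which forces R5C5 = 3.
The 4 cells of cage a must have sum 12, leaving R4C3 = 4.
Cage a has sum 12, leaving R5C1 = 5.
Cage f needs sum 12, so R1C2 = 4.
4 is placed in row 1, so R1C5 = 2.
Column 3 already has 4; hence R2C3 = 3.
2 is placed in column 5; hence R2C5 = 4.
3 is placed in column 3, which forces R3C3 = 1.
4 is placed in row 4; hence R4C1 = 2.
Column 3 now contains 1, leaving R5C3 = 2.
4 is placed in row 1, which forces R1C1 = 3.
4 is placed in row 2; hence R2C1 = 1.
Cage e has sum 6, leaving R2C2 = 2.
Cage b needs sum 10, so R3C1 = 4.
Row 3 now contains 1, so R3C2 = 3.
Row 5 already has 2, so R5C2 = 1.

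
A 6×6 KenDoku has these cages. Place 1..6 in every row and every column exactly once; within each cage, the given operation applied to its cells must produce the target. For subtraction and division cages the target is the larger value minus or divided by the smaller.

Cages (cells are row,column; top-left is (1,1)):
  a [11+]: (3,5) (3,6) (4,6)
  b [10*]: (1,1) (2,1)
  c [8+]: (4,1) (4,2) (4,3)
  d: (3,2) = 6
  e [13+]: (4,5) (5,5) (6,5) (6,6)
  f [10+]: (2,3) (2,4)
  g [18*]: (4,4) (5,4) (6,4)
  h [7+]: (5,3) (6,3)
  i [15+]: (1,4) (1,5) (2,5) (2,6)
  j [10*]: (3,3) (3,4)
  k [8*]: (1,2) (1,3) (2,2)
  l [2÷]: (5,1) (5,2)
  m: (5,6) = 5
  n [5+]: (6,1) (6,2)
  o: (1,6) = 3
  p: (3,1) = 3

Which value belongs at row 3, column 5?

Cage o is a single given cell, leaving (1,6) = 3.
Cage p is a single given cell, which forces (3,1) = 3.
Cage d is a single given cell, which forces (3,2) = 6.
Cage m is given, so (5,6) = 5.
In row 2, 3 can only go at (2,5), so (2,5) = 3.
The only place for 5 in row 2 is (2,1).
Column 1 now contains 5; hence (1,1) = 2.
Cage k has product 8, so (2,2) = 2.
2 is placed in column 2, which forces (5,2) = 3.
Cage l's pair has quotient 2, leaving (5,1) = 6.
Row 5 already has 6, so (5,4) = 1.
The only place for 1 in row 2 is (2,6).
The only place for 1 in row 3 is (3,5).
Cage a needs sum 11, so (3,6) = 4.
Cage a has sum 11, leaving (4,6) = 6.
The 4 cells of cage e must have sum 13, so (6,6) = 2.
Row 4 now contains 6, leaving (4,4) = 3.
The 3 cells of cage g must have product 18, so (6,4) = 6.
6 is placed in column 4, so (1,4) = 5.
Cage i has sum 15, so (1,5) = 6.
Cage f needs two cells with sum 10, leaving (2,3) = 6.
6 is placed in column 4, so (2,4) = 4.
Column 4 already has 5, so (3,4) = 2.
Cage c has sum 8, leaving (4,1) = 1.
Cage c has sum 8, which forces (4,2) = 5.
Row 4 now contains 3; hence (4,3) = 2.
2 is placed in row 4, which forces (4,5) = 4.
Column 3 already has 2, which forces (5,3) = 4.
Column 5 now contains 4, so (5,5) = 2.
Column 1 already has 1, which forces (6,1) = 4.
4 is placed in row 6, which forces (6,2) = 1.
Column 5 now contains 4, so (6,5) = 5.
Column 2 now contains 1; hence (1,2) = 4.
Column 3 already has 4; hence (1,3) = 1.
Row 3 already has 2, so (3,3) = 5.
Row 6 already has 5, which forces (6,3) = 3.
The full grid is 2 4 1 5 6 3 / 5 2 6 4 3 1 / 3 6 5 2 1 4 / 1 5 2 3 4 6 / 6 3 4 1 2 5 / 4 1 3 6 5 2.

1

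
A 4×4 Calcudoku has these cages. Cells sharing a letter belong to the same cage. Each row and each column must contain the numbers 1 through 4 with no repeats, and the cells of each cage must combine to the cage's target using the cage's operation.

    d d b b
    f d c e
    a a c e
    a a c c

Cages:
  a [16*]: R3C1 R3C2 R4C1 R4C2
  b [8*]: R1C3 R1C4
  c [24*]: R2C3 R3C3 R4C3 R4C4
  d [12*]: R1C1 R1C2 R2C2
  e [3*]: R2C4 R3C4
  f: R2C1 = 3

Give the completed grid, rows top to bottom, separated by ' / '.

F is a freebie, which forces R2C1 = 3.
Row 2 already has 3, so R2C4 = 1.
Column 4 now contains 1, so R3C4 = 3.
Cage d needs product 12, so R1C2 = 3.
The 4 cells of cage c must have product 24, which forces R3C3 = 1.
Cage c needs product 24; hence R4C3 = 3.
Row 1 needs a 1, and only R1C1 is open for it.
Cage d needs product 12, which forces R2C2 = 4.
Row 2 already has 4, which forces R2C3 = 2.
The 4 cells of cage a must have product 16, leaving R3C1 = 4.
Cage a has product 16, which forces R3C2 = 2.
Column 1 already has 1, leaving R4C1 = 2.
Cage a has product 16, leaving R4C2 = 1.
Row 4 already has 2; hence R4C4 = 4.
Column 3 now contains 2, leaving R1C3 = 4.
4 is placed in column 4; hence R1C4 = 2.

1 3 4 2 / 3 4 2 1 / 4 2 1 3 / 2 1 3 4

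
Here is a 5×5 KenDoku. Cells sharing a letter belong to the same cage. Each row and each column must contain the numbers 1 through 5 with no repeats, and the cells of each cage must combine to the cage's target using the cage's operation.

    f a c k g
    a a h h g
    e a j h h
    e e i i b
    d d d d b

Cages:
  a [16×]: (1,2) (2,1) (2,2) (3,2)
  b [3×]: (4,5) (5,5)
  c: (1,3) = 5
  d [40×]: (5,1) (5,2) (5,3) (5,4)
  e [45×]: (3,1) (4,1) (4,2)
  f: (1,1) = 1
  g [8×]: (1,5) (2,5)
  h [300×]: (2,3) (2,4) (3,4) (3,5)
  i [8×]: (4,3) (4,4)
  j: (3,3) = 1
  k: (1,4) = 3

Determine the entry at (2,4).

Cage f is given; hence (1,1) = 1.
Cage c is a single given cell; hence (1,3) = 5.
Cage k is given, which forces (1,4) = 3.
The 4 cells of cage a must have product 16, so (2,1) = 2.
Row 2 now contains 2, which forces (2,5) = 4.
The 3 cells of cage e must have product 45; hence (3,1) = 3.
J is a freebie, so (3,3) = 1.
Row 3 already has 3, leaving (3,5) = 5.
Cage e needs product 45, so (4,1) = 5.
Cage e has product 45; hence (4,2) = 3.
Row 4 now contains 3, which forces (4,5) = 1.
Column 1 already has 5; hence (5,1) = 4.
Row 5 already has 4; hence (5,3) = 2.
Column 5 already has 1; hence (5,5) = 3.
Column 5 now contains 4, leaving (1,5) = 2.
4 is placed in row 2, which forces (2,2) = 1.
4 is placed in row 2; hence (2,3) = 3.
4 is placed in row 2, which forces (2,4) = 5.
Row 3 now contains 5, which forces (3,4) = 4.
2 is placed in column 3, so (4,3) = 4.
Cage i's pair has product 8, leaving (4,4) = 2.
1 is placed in column 2; hence (5,2) = 5.
5 is placed in column 4, so (5,4) = 1.
Row 1 already has 2, which forces (1,2) = 4.
Row 3 now contains 4, so (3,2) = 2.
Filled in: 1 4 5 3 2 / 2 1 3 5 4 / 3 2 1 4 5 / 5 3 4 2 1 / 4 5 2 1 3.

5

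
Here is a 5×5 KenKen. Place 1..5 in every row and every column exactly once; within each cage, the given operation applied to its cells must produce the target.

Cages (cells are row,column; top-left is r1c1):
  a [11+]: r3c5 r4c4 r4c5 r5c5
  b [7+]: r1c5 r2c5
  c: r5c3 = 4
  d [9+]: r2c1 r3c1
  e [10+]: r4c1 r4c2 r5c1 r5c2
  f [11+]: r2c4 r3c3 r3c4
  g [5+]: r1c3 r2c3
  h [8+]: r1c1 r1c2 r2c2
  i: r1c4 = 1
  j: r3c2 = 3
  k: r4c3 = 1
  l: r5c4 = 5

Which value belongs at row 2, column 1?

Cage i is a single given cell; hence r1c4 = 1.
Cage j is a single given cell, so r3c2 = 3.
K is a freebie, leaving r4c3 = 1.
Cage c is a single given cell, which forces r5c3 = 4.
Cage l is a single given cell, so r5c4 = 5.
Cage f needs sum 11, leaving r3c3 = 5.
The two cells of cage d must have sum 9, which forces r2c1 = 5.
5 is placed in row 3, which forces r3c1 = 4.
Row 3 now contains 4; hence r3c4 = 2.
Row 3 now contains 2, leaving r3c5 = 1.
2 is placed in column 4, so r2c4 = 4.
Cage a needs sum 11, so r4c4 = 3.
3 is placed in row 4; hence r4c1 = 2.
Column 1 now contains 2; hence r1c1 = 3.
The 3 cells of cage h must have sum 8, so r1c2 = 4.
3 is placed in row 1; hence r1c3 = 2.
Row 1 already has 4, so r1c5 = 5.
Cage h needs sum 8, so r2c2 = 1.
Column 3 already has 2, leaving r2c3 = 3.
3 is placed in row 2; hence r2c5 = 2.
Column 2 now contains 4, which forces r4c2 = 5.
Column 5 now contains 5; hence r4c5 = 4.
Column 1 now contains 3; hence r5c1 = 1.
1 is placed in column 2, so r5c2 = 2.
Column 5 now contains 2; hence r5c5 = 3.
Filled in: 3 4 2 1 5 / 5 1 3 4 2 / 4 3 5 2 1 / 2 5 1 3 4 / 1 2 4 5 3.

5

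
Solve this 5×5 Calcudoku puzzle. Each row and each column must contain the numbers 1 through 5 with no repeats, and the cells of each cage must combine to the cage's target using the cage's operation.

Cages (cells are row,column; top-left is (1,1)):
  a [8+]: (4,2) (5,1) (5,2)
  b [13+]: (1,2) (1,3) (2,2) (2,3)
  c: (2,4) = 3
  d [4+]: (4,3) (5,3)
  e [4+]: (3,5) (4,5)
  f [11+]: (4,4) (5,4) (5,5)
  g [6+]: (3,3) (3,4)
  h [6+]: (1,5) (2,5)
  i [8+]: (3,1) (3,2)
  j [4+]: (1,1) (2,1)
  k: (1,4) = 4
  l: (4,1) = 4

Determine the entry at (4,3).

1

K is a freebie, leaving (1,4) = 4.
Cage c is given, so (2,4) = 3.
L is a freebie, which forces (4,1) = 4.
The two cells of cage j must have sum 4, which forces (1,1) = 3.
3 is placed in row 2, so (2,1) = 1.
Column 1 now contains 3; hence (3,1) = 5.
5 is placed in row 3, so (3,2) = 3.
Row 3 already has 3, so (3,5) = 1.
1 is placed in column 5, so (4,5) = 3.
5 is placed in column 1; hence (5,1) = 2.
Cage h needs two cells with sum 6, so (1,5) = 2.
Cage h's pair has sum 6, leaving (2,5) = 4.
1 is placed in row 3, so (3,3) = 4.
1 is placed in row 3, leaving (3,4) = 2.
Row 4 already has 3, so (4,3) = 1.
Column 4 now contains 2; hence (4,4) = 5.
The two cells of cage d must have sum 4, leaving (5,3) = 3.
Column 4 already has 5; hence (5,4) = 1.
4 is placed in column 5; hence (5,5) = 5.
Cage b needs sum 13, so (1,2) = 1.
Column 3 already has 1, which forces (1,3) = 5.
The 4 cells of cage b must have sum 13, leaving (2,2) = 5.
Cage b has sum 13, which forces (2,3) = 2.
5 is placed in row 4; hence (4,2) = 2.
Row 5 already has 5, so (5,2) = 4.
Filled in: 3 1 5 4 2 / 1 5 2 3 4 / 5 3 4 2 1 / 4 2 1 5 3 / 2 4 3 1 5.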